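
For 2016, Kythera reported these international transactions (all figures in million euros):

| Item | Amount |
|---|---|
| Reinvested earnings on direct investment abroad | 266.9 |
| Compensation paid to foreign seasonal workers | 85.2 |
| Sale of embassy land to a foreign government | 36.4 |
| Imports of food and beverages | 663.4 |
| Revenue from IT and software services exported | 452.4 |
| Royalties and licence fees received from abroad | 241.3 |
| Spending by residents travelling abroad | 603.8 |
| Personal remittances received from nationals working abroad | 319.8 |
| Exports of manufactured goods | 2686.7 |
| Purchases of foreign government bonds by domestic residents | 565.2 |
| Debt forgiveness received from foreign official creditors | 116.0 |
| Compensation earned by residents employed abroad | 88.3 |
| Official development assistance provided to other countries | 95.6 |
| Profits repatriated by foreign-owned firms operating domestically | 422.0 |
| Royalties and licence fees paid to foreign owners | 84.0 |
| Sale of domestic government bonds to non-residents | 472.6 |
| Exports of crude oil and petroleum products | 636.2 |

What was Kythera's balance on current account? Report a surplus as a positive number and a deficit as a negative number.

2737.6

Goods: 636.2 + 2686.7 - 663.4 = 2659.5
Services: 452.4 - 603.8 - 84.0 + 241.3 = 5.9
Primary income: -85.2 + 88.3 - 422.0 + 266.9 = -152.0
Secondary income: -95.6 + 319.8 = 224.2
Current account = 2659.5 + 5.9 + (-152.0) + 224.2 = 2737.6
(Excluded from the current account — capital account: sale of embassy land to a foreign government 36.4, debt forgiveness received from foreign official creditors 116.0; financial account: purchases of foreign government bonds by domestic residents 565.2, sale of domestic government bonds to non-residents 472.6.)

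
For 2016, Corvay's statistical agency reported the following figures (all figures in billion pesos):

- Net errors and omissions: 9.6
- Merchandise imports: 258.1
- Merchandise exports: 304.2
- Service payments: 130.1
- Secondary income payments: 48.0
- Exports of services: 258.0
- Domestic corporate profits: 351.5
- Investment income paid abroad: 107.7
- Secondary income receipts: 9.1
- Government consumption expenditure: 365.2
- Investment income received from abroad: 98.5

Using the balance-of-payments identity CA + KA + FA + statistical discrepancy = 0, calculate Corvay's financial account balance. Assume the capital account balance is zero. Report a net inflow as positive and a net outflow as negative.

-135.5

Goods balance = 304.2 - 258.1 = 46.1
Services balance = 258.0 - 130.1 = 127.9
Trade balance (goods + services) = 46.1 + 127.9 = 174.0
Net primary income = 98.5 - 107.7 = -9.2
Net secondary income = 9.1 - 48.0 = -38.9
Current account = 174.0 + (-9.2) + (-38.9) = 125.9
Financial account = -(125.9 + 9.6) = -135.5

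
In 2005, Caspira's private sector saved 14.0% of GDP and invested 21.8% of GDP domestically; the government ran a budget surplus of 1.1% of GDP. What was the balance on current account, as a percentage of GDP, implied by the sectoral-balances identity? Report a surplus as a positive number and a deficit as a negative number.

-6.7

By the sectoral-balances identity, CA = (S_private - I) + (T - G).
Private balance = 14.0 - 21.8 = -7.8
Government balance (T - G) = 1.1
CA = -7.8 + 1.1 = -6.7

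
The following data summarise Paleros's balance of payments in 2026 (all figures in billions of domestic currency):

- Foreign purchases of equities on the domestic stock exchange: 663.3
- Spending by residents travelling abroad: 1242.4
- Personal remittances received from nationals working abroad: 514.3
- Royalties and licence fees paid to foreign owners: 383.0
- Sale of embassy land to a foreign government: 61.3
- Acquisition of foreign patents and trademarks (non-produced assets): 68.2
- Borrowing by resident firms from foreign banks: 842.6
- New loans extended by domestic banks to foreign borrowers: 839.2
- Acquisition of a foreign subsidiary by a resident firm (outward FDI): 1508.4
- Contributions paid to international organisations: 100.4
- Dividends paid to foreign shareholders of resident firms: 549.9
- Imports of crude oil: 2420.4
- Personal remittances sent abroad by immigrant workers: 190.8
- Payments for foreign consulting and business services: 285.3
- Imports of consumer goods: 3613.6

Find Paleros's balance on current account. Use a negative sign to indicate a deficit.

Goods: -3613.6 - 2420.4 = -6034.0
Services: -383.0 - 285.3 - 1242.4 = -1910.7
Primary income: -549.9
Secondary income: -100.4 - 190.8 + 514.3 = 223.1
Current account = (-6034.0) + (-1910.7) + (-549.9) + 223.1 = -8271.5
(Excluded from the current account — financial account: foreign purchases of equities on the domestic stock exchange 663.3, borrowing by resident firms from foreign banks 842.6, new loans extended by domestic banks to foreign borrowers 839.2, acquisition of a foreign subsidiary by a resident firm (outward FDI) 1508.4; capital account: sale of embassy land to a foreign government 61.3, acquisition of foreign patents and trademarks (non-produced assets) 68.2.)

-8271.5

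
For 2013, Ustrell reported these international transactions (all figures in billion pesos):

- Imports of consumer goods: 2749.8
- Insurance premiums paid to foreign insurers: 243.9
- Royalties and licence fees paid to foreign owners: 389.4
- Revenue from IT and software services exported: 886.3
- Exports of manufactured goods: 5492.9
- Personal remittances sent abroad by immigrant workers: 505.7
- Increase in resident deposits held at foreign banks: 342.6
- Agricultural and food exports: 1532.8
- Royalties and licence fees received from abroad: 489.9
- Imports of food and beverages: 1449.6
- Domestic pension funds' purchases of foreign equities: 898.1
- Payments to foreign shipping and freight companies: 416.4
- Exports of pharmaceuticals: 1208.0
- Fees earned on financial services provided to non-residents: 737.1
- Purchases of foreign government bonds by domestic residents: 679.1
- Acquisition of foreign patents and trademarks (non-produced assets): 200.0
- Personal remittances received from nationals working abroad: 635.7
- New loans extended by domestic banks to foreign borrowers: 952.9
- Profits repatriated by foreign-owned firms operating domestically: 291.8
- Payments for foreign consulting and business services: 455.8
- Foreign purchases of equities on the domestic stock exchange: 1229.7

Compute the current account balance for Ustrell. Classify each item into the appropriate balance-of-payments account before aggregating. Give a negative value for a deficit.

4480.3

Goods: -2749.8 + 5492.9 + 1532.8 - 1449.6 + 1208.0 = 4034.3
Services: 489.9 - 389.4 + 737.1 - 243.9 - 416.4 - 455.8 + 886.3 = 607.8
Primary income: -291.8
Secondary income: -505.7 + 635.7 = 130.0
Current account = 4034.3 + 607.8 + (-291.8) + 130.0 = 4480.3
(Excluded from the current account — financial account: increase in resident deposits held at foreign banks 342.6, domestic pension funds' purchases of foreign equities 898.1, purchases of foreign government bonds by domestic residents 679.1, new loans extended by domestic banks to foreign borrowers 952.9, foreign purchases of equities on the domestic stock exchange 1229.7; capital account: acquisition of foreign patents and trademarks (non-produced assets) 200.0.)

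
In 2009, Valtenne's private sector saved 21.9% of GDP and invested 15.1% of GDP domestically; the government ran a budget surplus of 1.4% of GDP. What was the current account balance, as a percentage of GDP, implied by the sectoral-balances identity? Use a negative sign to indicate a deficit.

8.2

By the sectoral-balances identity, CA = (S_private - I) + (T - G).
Private balance = 21.9 - 15.1 = 6.8
Government balance (T - G) = 1.4
CA = 6.8 + 1.4 = 8.2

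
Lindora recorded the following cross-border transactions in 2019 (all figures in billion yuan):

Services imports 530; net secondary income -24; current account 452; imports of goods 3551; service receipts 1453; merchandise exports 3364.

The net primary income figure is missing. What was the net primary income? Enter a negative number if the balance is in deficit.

Current account = goods balance + services balance + net primary income + net secondary income
Sum of the known components = 712
Net primary income = CA - (known components) = 452 - 712 = -260

-260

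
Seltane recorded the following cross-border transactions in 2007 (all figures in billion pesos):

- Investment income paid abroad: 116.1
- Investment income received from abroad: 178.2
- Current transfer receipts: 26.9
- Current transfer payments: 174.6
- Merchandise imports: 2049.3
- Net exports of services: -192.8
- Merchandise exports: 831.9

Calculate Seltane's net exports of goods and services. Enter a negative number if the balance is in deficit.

Goods balance = 831.9 - 2049.3 = -1217.4
Services balance = -192.8
Trade balance (goods + services) = -1217.4 + (-192.8) = -1410.2

-1410.2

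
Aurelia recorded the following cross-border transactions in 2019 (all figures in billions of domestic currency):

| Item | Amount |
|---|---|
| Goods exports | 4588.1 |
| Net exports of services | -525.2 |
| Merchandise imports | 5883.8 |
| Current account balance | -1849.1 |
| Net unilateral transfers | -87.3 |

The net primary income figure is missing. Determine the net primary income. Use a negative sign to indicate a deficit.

59.1

Current account = goods balance + services balance + net primary income + net secondary income
Sum of the known components = -1908.2
Net primary income = CA - (known components) = -1849.1 - (-1908.2) = 59.1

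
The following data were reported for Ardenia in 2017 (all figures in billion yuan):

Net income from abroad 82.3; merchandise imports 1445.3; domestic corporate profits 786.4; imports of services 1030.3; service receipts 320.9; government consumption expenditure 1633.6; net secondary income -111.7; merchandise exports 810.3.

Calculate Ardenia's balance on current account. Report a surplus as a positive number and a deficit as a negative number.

Goods balance = 810.3 - 1445.3 = -635.0
Services balance = 320.9 - 1030.3 = -709.4
Trade balance (goods + services) = -635.0 + (-709.4) = -1344.4
Net primary income = 82.3
Net secondary income = -111.7
Current account = -1344.4 + 82.3 + (-111.7) = -1373.8

-1373.8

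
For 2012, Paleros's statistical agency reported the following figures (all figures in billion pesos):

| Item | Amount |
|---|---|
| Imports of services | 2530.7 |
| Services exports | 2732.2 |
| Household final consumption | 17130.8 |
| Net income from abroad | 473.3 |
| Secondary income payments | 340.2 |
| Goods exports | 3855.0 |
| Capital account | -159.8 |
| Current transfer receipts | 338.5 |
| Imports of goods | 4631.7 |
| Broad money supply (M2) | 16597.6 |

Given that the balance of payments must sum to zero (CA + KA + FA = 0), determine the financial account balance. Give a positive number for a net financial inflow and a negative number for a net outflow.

Goods balance = 3855.0 - 4631.7 = -776.7
Services balance = 2732.2 - 2530.7 = 201.5
Trade balance (goods + services) = -776.7 + 201.5 = -575.2
Net primary income = 473.3
Net secondary income = 338.5 - 340.2 = -1.7
Current account = -575.2 + 473.3 + (-1.7) = -103.6
Financial account = -(-103.6 + (-159.8)) = 263.4

263.4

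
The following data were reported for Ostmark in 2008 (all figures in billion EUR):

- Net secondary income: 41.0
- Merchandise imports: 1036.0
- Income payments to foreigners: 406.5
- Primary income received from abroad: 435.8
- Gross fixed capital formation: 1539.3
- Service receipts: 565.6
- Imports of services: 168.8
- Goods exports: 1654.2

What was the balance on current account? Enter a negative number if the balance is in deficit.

1085.3

Goods balance = 1654.2 - 1036.0 = 618.2
Services balance = 565.6 - 168.8 = 396.8
Trade balance (goods + services) = 618.2 + 396.8 = 1015.0
Net primary income = 435.8 - 406.5 = 29.3
Net secondary income = 41.0
Current account = 1015.0 + 29.3 + 41.0 = 1085.3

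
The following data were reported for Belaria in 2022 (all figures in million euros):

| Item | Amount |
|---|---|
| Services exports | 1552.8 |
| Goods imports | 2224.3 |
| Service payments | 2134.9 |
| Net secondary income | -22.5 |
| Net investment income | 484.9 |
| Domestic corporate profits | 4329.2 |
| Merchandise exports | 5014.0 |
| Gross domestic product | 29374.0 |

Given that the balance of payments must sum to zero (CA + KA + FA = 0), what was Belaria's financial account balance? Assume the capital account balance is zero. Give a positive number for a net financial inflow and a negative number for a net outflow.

-2670.0

Goods balance = 5014.0 - 2224.3 = 2789.7
Services balance = 1552.8 - 2134.9 = -582.1
Trade balance (goods + services) = 2789.7 + (-582.1) = 2207.6
Net primary income = 484.9
Net secondary income = -22.5
Current account = 2207.6 + 484.9 + (-22.5) = 2670.0
Financial account = -(2670.0) = -2670.0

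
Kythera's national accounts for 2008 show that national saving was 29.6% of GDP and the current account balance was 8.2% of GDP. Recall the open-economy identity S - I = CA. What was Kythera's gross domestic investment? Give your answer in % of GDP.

I = S - CA = 29.6 - 8.2 = 21.4

21.4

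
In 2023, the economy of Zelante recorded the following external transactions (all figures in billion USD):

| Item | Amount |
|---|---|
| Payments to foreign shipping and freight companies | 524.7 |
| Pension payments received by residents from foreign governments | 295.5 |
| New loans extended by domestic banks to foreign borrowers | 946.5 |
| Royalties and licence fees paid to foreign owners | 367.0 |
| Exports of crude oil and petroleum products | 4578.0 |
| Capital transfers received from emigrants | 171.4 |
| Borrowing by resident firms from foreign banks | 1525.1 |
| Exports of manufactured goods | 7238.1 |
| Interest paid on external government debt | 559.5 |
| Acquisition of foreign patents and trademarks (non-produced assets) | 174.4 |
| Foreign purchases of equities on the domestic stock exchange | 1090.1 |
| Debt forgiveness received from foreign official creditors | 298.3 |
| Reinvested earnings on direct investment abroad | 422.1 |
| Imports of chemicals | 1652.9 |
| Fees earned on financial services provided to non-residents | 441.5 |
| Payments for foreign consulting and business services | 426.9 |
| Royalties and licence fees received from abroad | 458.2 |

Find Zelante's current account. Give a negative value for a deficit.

9902.4

Goods: 4578.0 + 7238.1 - 1652.9 = 10163.2
Services: -524.7 - 426.9 + 441.5 - 367.0 + 458.2 = -418.9
Primary income: -559.5 + 422.1 = -137.4
Secondary income: 295.5
Current account = 10163.2 + (-418.9) + (-137.4) + 295.5 = 9902.4
(Excluded from the current account — financial account: new loans extended by domestic banks to foreign borrowers 946.5, borrowing by resident firms from foreign banks 1525.1, foreign purchases of equities on the domestic stock exchange 1090.1; capital account: capital transfers received from emigrants 171.4, acquisition of foreign patents and trademarks (non-produced assets) 174.4, debt forgiveness received from foreign official creditors 298.3.)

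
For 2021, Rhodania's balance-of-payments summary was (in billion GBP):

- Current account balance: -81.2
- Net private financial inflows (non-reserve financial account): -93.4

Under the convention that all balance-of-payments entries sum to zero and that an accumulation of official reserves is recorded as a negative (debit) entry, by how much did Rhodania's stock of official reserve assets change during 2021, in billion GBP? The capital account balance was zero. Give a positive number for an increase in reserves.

Official reserve transactions balance = -((-81.2) + (-93.4)) = 174.6
An accumulation of reserves is recorded as a debit (negative entry), so the change in the stock of reserves is the negative of that balance.
Change in official reserves = -(174.6) = -174.6

-174.6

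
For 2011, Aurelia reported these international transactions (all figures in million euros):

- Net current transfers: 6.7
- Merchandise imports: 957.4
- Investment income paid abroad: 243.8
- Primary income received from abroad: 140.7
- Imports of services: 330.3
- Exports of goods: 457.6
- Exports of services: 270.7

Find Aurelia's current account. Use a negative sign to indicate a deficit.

Goods balance = 457.6 - 957.4 = -499.8
Services balance = 270.7 - 330.3 = -59.6
Trade balance (goods + services) = -499.8 + (-59.6) = -559.4
Net primary income = 140.7 - 243.8 = -103.1
Net secondary income = 6.7
Current account = -559.4 + (-103.1) + 6.7 = -655.8

-655.8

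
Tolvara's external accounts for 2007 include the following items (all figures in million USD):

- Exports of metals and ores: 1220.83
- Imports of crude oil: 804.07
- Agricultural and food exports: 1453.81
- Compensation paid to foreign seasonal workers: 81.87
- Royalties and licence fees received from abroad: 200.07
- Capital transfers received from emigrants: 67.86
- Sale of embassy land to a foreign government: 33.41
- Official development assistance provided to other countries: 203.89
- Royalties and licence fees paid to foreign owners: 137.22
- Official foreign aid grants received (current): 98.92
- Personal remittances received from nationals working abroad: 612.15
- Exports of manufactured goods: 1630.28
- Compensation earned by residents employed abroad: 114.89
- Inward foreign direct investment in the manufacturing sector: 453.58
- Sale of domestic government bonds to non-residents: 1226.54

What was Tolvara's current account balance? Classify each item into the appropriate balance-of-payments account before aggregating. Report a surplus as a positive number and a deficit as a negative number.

4103.90

Goods: 1630.28 - 804.07 + 1220.83 + 1453.81 = 3500.85
Services: 200.07 - 137.22 = 62.85
Primary income: -81.87 + 114.89 = 33.02
Secondary income: 612.15 + 98.92 - 203.89 = 507.18
Current account = 3500.85 + 62.85 + 33.02 + 507.18 = 4103.90
(Excluded from the current account — capital account: capital transfers received from emigrants 67.86, sale of embassy land to a foreign government 33.41; financial account: inward foreign direct investment in the manufacturing sector 453.58, sale of domestic government bonds to non-residents 1226.54.)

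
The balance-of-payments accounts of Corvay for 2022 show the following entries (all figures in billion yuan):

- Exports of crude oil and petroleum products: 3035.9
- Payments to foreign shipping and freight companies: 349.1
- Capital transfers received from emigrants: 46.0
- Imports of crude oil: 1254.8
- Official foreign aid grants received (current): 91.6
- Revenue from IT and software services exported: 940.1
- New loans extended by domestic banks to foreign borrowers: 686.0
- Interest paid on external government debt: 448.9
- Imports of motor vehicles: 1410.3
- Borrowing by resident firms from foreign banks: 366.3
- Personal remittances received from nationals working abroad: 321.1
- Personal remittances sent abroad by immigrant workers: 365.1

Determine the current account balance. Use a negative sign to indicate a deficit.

Goods: -1254.8 - 1410.3 + 3035.9 = 370.8
Services: 940.1 - 349.1 = 591.0
Primary income: -448.9
Secondary income: 91.6 + 321.1 - 365.1 = 47.6
Current account = 370.8 + 591.0 + (-448.9) + 47.6 = 560.5
(Excluded from the current account — capital account: capital transfers received from emigrants 46.0; financial account: new loans extended by domestic banks to foreign borrowers 686.0, borrowing by resident firms from foreign banks 366.3.)

560.5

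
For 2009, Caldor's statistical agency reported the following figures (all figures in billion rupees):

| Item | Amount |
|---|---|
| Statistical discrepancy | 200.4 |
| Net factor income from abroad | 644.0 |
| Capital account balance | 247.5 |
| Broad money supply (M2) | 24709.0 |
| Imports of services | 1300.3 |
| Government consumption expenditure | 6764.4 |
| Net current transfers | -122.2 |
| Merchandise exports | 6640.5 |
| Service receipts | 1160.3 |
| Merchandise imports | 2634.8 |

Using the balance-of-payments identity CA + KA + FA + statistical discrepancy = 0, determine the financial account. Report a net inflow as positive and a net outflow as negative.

-4835.4

Goods balance = 6640.5 - 2634.8 = 4005.7
Services balance = 1160.3 - 1300.3 = -140.0
Trade balance (goods + services) = 4005.7 + (-140.0) = 3865.7
Net primary income = 644.0
Net secondary income = -122.2
Current account = 3865.7 + 644.0 + (-122.2) = 4387.5
Financial account = -(4387.5 + 247.5 + 200.4) = -4835.4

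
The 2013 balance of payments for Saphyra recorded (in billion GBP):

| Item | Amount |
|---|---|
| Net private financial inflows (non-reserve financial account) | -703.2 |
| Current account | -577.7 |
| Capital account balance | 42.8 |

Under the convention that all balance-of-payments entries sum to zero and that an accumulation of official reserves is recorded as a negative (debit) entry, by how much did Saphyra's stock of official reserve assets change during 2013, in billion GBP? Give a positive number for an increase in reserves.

Official reserve transactions balance = -((-577.7) + 42.8 + (-703.2)) = 1238.1
An accumulation of reserves is recorded as a debit (negative entry), so the change in the stock of reserves is the negative of that balance.
Change in official reserves = -(1238.1) = -1238.1

-1238.1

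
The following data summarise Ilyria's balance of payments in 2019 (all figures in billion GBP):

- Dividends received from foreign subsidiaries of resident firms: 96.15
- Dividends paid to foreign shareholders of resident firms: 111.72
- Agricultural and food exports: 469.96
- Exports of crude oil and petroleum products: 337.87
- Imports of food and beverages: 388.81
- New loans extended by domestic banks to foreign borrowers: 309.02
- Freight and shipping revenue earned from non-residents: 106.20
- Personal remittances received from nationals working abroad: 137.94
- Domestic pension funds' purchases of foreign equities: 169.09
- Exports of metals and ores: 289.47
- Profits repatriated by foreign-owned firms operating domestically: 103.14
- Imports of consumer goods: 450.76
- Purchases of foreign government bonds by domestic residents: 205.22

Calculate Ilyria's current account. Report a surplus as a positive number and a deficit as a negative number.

Goods: 469.96 - 388.81 + 337.87 - 450.76 + 289.47 = 257.73
Services: 106.20
Primary income: -103.14 + 96.15 - 111.72 = -118.71
Secondary income: 137.94
Current account = 257.73 + 106.20 + (-118.71) + 137.94 = 383.16
(Excluded from the current account — financial account: new loans extended by domestic banks to foreign borrowers 309.02, domestic pension funds' purchases of foreign equities 169.09, purchases of foreign government bonds by domestic residents 205.22.)

383.16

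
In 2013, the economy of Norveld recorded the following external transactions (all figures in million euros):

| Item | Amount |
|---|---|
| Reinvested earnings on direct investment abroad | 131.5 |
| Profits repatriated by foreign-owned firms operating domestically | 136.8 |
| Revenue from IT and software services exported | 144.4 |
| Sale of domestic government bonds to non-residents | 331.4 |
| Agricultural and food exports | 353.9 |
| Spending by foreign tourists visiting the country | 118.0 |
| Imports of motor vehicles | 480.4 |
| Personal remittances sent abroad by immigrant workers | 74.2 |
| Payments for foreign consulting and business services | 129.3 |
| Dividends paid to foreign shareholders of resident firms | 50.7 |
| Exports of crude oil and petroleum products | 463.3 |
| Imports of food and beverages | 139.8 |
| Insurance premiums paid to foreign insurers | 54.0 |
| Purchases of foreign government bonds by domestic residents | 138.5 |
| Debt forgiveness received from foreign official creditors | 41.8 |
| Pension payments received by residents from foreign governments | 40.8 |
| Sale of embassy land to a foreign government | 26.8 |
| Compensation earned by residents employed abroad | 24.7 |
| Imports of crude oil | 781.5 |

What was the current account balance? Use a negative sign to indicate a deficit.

Goods: -139.8 + 353.9 - 480.4 - 781.5 + 463.3 = -584.5
Services: -129.3 + 144.4 - 54.0 + 118.0 = 79.1
Primary income: 131.5 - 136.8 + 24.7 - 50.7 = -31.3
Secondary income: 40.8 - 74.2 = -33.4
Current account = (-584.5) + 79.1 + (-31.3) + (-33.4) = -570.1
(Excluded from the current account — financial account: sale of domestic government bonds to non-residents 331.4, purchases of foreign government bonds by domestic residents 138.5; capital account: debt forgiveness received from foreign official creditors 41.8, sale of embassy land to a foreign government 26.8.)

-570.1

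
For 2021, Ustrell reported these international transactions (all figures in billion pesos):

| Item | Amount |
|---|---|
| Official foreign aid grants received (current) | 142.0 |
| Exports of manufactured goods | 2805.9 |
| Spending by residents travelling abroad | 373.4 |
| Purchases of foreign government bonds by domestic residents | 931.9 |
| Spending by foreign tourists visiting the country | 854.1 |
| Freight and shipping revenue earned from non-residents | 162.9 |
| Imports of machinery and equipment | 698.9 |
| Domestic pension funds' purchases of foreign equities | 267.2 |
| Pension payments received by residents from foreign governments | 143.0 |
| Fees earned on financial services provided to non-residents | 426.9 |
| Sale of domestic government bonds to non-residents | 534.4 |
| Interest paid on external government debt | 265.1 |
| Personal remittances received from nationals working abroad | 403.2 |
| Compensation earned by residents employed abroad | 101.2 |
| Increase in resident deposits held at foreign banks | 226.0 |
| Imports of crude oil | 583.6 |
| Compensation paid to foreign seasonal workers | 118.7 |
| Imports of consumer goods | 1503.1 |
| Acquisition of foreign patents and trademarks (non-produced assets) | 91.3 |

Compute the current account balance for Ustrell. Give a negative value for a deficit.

1496.4

Goods: -583.6 - 698.9 - 1503.1 + 2805.9 = 20.3
Services: 162.9 - 373.4 + 426.9 + 854.1 = 1070.5
Primary income: 101.2 - 265.1 - 118.7 = -282.6
Secondary income: 143.0 + 142.0 + 403.2 = 688.2
Current account = 20.3 + 1070.5 + (-282.6) + 688.2 = 1496.4
(Excluded from the current account — financial account: purchases of foreign government bonds by domestic residents 931.9, domestic pension funds' purchases of foreign equities 267.2, sale of domestic government bonds to non-residents 534.4, increase in resident deposits held at foreign banks 226.0; capital account: acquisition of foreign patents and trademarks (non-produced assets) 91.3.)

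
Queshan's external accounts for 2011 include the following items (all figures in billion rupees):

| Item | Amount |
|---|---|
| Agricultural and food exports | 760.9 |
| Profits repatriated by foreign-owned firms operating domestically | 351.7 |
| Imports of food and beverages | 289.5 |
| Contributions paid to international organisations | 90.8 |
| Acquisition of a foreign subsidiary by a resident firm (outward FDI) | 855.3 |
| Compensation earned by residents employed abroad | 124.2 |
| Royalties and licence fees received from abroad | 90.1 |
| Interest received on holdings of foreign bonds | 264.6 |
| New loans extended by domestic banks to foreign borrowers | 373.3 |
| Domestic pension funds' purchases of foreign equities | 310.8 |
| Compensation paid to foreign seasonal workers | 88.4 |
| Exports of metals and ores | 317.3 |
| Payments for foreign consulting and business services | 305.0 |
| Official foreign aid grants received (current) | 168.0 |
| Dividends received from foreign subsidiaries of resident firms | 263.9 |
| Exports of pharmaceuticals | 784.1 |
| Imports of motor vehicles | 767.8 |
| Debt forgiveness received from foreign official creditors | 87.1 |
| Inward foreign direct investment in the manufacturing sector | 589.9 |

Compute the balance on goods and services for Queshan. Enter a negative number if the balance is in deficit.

590.1

Goods: -289.5 + 760.9 + 317.3 + 784.1 - 767.8 = 805.0
Services: 90.1 - 305.0 = -214.9
Trade balance = 805.0 + (-214.9) = 590.1
(Excluded from the trade balance — primary income: profits repatriated by foreign-owned firms operating domestically 351.7, compensation earned by residents employed abroad 124.2, interest received on holdings of foreign bonds 264.6, compensation paid to foreign seasonal workers 88.4, dividends received from foreign subsidiaries of resident firms 263.9; secondary income: contributions paid to international organisations 90.8, official foreign aid grants received (current) 168.0; financial account: acquisition of a foreign subsidiary by a resident firm (outward FDI) 855.3, new loans extended by domestic banks to foreign borrowers 373.3, domestic pension funds' purchases of foreign equities 310.8, inward foreign direct investment in the manufacturing sector 589.9; capital account: debt forgiveness received from foreign official creditors 87.1.)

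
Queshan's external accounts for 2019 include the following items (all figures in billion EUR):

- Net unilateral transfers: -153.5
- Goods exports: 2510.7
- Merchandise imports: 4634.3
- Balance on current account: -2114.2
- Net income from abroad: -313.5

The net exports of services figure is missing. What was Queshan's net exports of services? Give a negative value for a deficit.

476.4

Current account = goods balance + services balance + net primary income + net secondary income
Sum of the known components = -2590.6
Net exports of services = CA - (known components) = -2114.2 - (-2590.6) = 476.4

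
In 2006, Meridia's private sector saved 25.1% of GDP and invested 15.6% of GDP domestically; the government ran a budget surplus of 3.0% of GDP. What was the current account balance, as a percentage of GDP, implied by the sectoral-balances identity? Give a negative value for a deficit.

12.5

By the sectoral-balances identity, CA = (S_private - I) + (T - G).
Private balance = 25.1 - 15.6 = 9.5
Government balance (T - G) = 3.0
CA = 9.5 + 3.0 = 12.5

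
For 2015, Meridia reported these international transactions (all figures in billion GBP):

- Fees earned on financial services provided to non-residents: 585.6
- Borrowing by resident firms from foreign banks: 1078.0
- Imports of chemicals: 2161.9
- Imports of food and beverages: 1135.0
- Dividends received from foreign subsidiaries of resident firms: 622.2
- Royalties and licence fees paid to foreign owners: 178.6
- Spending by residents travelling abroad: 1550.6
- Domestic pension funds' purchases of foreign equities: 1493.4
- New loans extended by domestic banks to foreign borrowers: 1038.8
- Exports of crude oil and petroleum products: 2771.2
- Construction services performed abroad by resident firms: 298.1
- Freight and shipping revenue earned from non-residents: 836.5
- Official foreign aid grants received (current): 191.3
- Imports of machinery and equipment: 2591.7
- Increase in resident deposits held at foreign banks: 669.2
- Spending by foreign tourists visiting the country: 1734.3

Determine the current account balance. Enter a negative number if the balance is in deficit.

Goods: 2771.2 - 1135.0 - 2591.7 - 2161.9 = -3117.4
Services: 1734.3 + 585.6 + 836.5 - 178.6 + 298.1 - 1550.6 = 1725.3
Primary income: 622.2
Secondary income: 191.3
Current account = (-3117.4) + 1725.3 + 622.2 + 191.3 = -578.6
(Excluded from the current account — financial account: borrowing by resident firms from foreign banks 1078.0, domestic pension funds' purchases of foreign equities 1493.4, new loans extended by domestic banks to foreign borrowers 1038.8, increase in resident deposits held at foreign banks 669.2.)

-578.6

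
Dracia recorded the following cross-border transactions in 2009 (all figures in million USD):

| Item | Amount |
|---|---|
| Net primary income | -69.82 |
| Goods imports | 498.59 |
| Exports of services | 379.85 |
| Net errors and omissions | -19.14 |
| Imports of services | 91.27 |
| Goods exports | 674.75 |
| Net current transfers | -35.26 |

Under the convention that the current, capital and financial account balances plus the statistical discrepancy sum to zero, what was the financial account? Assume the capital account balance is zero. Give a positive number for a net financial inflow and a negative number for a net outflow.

Goods balance = 674.75 - 498.59 = 176.16
Services balance = 379.85 - 91.27 = 288.58
Trade balance (goods + services) = 176.16 + 288.58 = 464.74
Net primary income = -69.82
Net secondary income = -35.26
Current account = 464.74 + (-69.82) + (-35.26) = 359.66
Financial account = -(359.66 + (-19.14)) = -340.52

-340.52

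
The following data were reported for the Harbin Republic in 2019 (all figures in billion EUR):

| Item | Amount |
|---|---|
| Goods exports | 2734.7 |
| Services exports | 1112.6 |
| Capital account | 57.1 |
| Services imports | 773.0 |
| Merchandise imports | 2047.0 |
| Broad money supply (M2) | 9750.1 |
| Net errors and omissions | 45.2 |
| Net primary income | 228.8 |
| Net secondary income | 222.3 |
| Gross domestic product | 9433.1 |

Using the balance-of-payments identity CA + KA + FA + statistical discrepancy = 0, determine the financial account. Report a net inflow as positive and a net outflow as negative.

Goods balance = 2734.7 - 2047.0 = 687.7
Services balance = 1112.6 - 773.0 = 339.6
Trade balance (goods + services) = 687.7 + 339.6 = 1027.3
Net primary income = 228.8
Net secondary income = 222.3
Current account = 1027.3 + 228.8 + 222.3 = 1478.4
Financial account = -(1478.4 + 57.1 + 45.2) = -1580.7

-1580.7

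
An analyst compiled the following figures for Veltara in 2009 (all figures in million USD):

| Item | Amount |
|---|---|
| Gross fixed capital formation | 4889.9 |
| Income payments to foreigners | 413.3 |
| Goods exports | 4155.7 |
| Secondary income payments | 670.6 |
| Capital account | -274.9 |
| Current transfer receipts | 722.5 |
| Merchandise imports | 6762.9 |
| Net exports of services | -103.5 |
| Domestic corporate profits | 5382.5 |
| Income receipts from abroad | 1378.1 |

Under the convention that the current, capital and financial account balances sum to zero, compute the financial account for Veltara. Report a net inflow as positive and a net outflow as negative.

Goods balance = 4155.7 - 6762.9 = -2607.2
Services balance = -103.5
Trade balance (goods + services) = -2607.2 + (-103.5) = -2710.7
Net primary income = 1378.1 - 413.3 = 964.8
Net secondary income = 722.5 - 670.6 = 51.9
Current account = -2710.7 + 964.8 + 51.9 = -1694.0
Financial account = -(-1694.0 + (-274.9)) = 1968.9

1968.9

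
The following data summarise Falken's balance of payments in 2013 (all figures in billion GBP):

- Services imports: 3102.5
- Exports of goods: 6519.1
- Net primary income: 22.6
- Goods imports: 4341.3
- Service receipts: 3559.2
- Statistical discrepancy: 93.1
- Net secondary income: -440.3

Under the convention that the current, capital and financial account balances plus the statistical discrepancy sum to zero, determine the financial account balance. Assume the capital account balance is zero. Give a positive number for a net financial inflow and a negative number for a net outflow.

-2309.9

Goods balance = 6519.1 - 4341.3 = 2177.8
Services balance = 3559.2 - 3102.5 = 456.7
Trade balance (goods + services) = 2177.8 + 456.7 = 2634.5
Net primary income = 22.6
Net secondary income = -440.3
Current account = 2634.5 + 22.6 + (-440.3) = 2216.8
Financial account = -(2216.8 + 93.1) = -2309.9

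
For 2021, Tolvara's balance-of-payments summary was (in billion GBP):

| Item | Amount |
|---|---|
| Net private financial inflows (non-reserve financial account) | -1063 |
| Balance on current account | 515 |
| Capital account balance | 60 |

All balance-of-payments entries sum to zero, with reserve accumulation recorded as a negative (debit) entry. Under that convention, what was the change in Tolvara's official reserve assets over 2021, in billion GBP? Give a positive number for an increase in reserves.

-488

Official reserve transactions balance = -(515 + 60 + (-1063)) = 488
An accumulation of reserves is recorded as a debit (negative entry), so the change in the stock of reserves is the negative of that balance.
Change in official reserves = -(488) = -488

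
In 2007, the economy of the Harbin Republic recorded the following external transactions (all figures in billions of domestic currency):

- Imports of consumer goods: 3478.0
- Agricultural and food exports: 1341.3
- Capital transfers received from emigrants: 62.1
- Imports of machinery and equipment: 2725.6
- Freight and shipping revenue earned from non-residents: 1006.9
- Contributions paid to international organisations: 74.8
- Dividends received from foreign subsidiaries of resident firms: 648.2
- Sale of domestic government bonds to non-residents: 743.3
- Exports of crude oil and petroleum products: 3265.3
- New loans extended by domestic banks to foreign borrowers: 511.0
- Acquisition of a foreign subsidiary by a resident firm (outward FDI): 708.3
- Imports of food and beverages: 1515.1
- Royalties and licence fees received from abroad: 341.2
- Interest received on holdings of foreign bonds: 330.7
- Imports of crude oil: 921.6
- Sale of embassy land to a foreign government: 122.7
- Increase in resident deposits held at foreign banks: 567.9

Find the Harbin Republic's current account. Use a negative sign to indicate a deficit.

-1781.5

Goods: 3265.3 - 1515.1 + 1341.3 - 3478.0 - 2725.6 - 921.6 = -4033.7
Services: 341.2 + 1006.9 = 1348.1
Primary income: 330.7 + 648.2 = 978.9
Secondary income: -74.8
Current account = (-4033.7) + 1348.1 + 978.9 + (-74.8) = -1781.5
(Excluded from the current account — capital account: capital transfers received from emigrants 62.1, sale of embassy land to a foreign government 122.7; financial account: sale of domestic government bonds to non-residents 743.3, new loans extended by domestic banks to foreign borrowers 511.0, acquisition of a foreign subsidiary by a resident firm (outward FDI) 708.3, increase in resident deposits held at foreign banks 567.9.)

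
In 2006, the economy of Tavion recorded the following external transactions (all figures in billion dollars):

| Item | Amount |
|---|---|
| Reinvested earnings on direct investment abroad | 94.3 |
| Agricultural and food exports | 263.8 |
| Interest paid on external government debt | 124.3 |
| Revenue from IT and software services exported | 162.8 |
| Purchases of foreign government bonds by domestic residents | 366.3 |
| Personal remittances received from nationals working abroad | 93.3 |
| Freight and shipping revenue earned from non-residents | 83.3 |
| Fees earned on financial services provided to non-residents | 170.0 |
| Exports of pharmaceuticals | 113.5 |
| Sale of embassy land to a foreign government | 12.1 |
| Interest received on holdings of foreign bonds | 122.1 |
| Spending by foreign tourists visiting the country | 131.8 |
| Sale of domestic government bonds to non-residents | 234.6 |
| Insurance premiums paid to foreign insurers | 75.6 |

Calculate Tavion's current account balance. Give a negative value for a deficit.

1035.0

Goods: 263.8 + 113.5 = 377.3
Services: 131.8 + 83.3 - 75.6 + 170.0 + 162.8 = 472.3
Primary income: -124.3 + 122.1 + 94.3 = 92.1
Secondary income: 93.3
Current account = 377.3 + 472.3 + 92.1 + 93.3 = 1035.0
(Excluded from the current account — financial account: purchases of foreign government bonds by domestic residents 366.3, sale of domestic government bonds to non-residents 234.6; capital account: sale of embassy land to a foreign government 12.1.)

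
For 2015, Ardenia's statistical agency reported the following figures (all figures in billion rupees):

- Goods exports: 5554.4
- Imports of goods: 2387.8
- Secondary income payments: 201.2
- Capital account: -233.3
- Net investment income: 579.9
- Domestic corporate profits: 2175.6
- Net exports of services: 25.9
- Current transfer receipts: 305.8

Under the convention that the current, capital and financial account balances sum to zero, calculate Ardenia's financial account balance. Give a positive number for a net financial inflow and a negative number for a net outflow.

-3643.7

Goods balance = 5554.4 - 2387.8 = 3166.6
Services balance = 25.9
Trade balance (goods + services) = 3166.6 + 25.9 = 3192.5
Net primary income = 579.9
Net secondary income = 305.8 - 201.2 = 104.6
Current account = 3192.5 + 579.9 + 104.6 = 3877.0
Financial account = -(3877.0 + (-233.3)) = -3643.7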